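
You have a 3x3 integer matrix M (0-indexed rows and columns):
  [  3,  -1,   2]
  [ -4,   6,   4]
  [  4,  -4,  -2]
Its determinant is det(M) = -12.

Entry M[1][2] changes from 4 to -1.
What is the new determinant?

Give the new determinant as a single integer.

det is linear in row 1: changing M[1][2] by delta changes det by delta * cofactor(1,2).
Cofactor C_12 = (-1)^(1+2) * minor(1,2) = 8
Entry delta = -1 - 4 = -5
Det delta = -5 * 8 = -40
New det = -12 + -40 = -52

Answer: -52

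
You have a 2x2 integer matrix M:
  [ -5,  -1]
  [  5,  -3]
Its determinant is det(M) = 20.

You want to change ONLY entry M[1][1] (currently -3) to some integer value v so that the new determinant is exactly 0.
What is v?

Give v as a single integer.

Answer: 1

Derivation:
det is linear in entry M[1][1]: det = old_det + (v - -3) * C_11
Cofactor C_11 = -5
Want det = 0: 20 + (v - -3) * -5 = 0
  (v - -3) = -20 / -5 = 4
  v = -3 + (4) = 1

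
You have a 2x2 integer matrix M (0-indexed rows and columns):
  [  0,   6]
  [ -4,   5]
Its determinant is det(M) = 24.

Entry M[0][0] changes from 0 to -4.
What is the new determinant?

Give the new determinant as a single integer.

Answer: 4

Derivation:
det is linear in row 0: changing M[0][0] by delta changes det by delta * cofactor(0,0).
Cofactor C_00 = (-1)^(0+0) * minor(0,0) = 5
Entry delta = -4 - 0 = -4
Det delta = -4 * 5 = -20
New det = 24 + -20 = 4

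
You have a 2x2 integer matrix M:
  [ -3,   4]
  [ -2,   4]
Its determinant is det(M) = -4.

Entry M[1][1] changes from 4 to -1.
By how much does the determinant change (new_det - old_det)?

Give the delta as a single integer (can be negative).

Answer: 15

Derivation:
Cofactor C_11 = -3
Entry delta = -1 - 4 = -5
Det delta = entry_delta * cofactor = -5 * -3 = 15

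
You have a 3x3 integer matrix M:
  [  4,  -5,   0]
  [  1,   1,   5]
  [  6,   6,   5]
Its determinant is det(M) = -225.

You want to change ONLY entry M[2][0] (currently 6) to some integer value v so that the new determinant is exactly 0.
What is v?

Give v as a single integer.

det is linear in entry M[2][0]: det = old_det + (v - 6) * C_20
Cofactor C_20 = -25
Want det = 0: -225 + (v - 6) * -25 = 0
  (v - 6) = 225 / -25 = -9
  v = 6 + (-9) = -3

Answer: -3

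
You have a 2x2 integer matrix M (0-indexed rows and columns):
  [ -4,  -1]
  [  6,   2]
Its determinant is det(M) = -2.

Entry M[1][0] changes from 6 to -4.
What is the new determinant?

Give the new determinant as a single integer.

Answer: -12

Derivation:
det is linear in row 1: changing M[1][0] by delta changes det by delta * cofactor(1,0).
Cofactor C_10 = (-1)^(1+0) * minor(1,0) = 1
Entry delta = -4 - 6 = -10
Det delta = -10 * 1 = -10
New det = -2 + -10 = -12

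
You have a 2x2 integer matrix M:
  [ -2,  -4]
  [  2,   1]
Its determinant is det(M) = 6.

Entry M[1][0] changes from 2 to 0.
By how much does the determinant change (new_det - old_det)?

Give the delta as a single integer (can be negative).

Cofactor C_10 = 4
Entry delta = 0 - 2 = -2
Det delta = entry_delta * cofactor = -2 * 4 = -8

Answer: -8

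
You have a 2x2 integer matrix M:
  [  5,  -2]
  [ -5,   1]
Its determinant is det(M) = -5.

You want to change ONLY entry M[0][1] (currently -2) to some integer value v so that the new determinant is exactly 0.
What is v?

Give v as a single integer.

det is linear in entry M[0][1]: det = old_det + (v - -2) * C_01
Cofactor C_01 = 5
Want det = 0: -5 + (v - -2) * 5 = 0
  (v - -2) = 5 / 5 = 1
  v = -2 + (1) = -1

Answer: -1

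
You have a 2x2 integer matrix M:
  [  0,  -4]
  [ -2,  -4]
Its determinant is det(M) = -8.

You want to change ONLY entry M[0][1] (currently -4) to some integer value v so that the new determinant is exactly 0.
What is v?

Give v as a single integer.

det is linear in entry M[0][1]: det = old_det + (v - -4) * C_01
Cofactor C_01 = 2
Want det = 0: -8 + (v - -4) * 2 = 0
  (v - -4) = 8 / 2 = 4
  v = -4 + (4) = 0

Answer: 0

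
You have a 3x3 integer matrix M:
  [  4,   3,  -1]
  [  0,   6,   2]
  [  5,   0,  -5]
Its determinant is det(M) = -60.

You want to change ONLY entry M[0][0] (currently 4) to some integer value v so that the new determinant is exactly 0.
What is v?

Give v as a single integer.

det is linear in entry M[0][0]: det = old_det + (v - 4) * C_00
Cofactor C_00 = -30
Want det = 0: -60 + (v - 4) * -30 = 0
  (v - 4) = 60 / -30 = -2
  v = 4 + (-2) = 2

Answer: 2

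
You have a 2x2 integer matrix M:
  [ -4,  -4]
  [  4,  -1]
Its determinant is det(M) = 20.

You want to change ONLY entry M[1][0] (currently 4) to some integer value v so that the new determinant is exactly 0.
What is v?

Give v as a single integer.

Answer: -1

Derivation:
det is linear in entry M[1][0]: det = old_det + (v - 4) * C_10
Cofactor C_10 = 4
Want det = 0: 20 + (v - 4) * 4 = 0
  (v - 4) = -20 / 4 = -5
  v = 4 + (-5) = -1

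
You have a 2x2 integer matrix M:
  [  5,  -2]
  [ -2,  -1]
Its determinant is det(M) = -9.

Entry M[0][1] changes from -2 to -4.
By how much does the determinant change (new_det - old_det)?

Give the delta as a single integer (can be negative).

Answer: -4

Derivation:
Cofactor C_01 = 2
Entry delta = -4 - -2 = -2
Det delta = entry_delta * cofactor = -2 * 2 = -4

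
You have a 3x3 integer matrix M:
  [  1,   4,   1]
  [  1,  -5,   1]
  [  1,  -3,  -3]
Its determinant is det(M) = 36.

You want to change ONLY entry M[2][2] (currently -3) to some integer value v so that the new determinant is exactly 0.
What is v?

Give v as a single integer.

det is linear in entry M[2][2]: det = old_det + (v - -3) * C_22
Cofactor C_22 = -9
Want det = 0: 36 + (v - -3) * -9 = 0
  (v - -3) = -36 / -9 = 4
  v = -3 + (4) = 1

Answer: 1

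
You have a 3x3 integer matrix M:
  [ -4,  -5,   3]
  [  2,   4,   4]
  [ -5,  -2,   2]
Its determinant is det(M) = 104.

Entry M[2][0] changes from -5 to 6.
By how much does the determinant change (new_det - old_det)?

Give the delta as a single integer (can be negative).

Answer: -352

Derivation:
Cofactor C_20 = -32
Entry delta = 6 - -5 = 11
Det delta = entry_delta * cofactor = 11 * -32 = -352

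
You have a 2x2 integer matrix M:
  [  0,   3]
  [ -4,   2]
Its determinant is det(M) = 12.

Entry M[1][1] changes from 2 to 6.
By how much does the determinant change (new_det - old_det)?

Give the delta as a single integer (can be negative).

Answer: 0

Derivation:
Cofactor C_11 = 0
Entry delta = 6 - 2 = 4
Det delta = entry_delta * cofactor = 4 * 0 = 0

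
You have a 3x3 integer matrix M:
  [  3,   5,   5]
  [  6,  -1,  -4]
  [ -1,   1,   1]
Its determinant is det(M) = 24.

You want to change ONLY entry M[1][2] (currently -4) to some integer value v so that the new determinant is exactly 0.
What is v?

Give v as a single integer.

det is linear in entry M[1][2]: det = old_det + (v - -4) * C_12
Cofactor C_12 = -8
Want det = 0: 24 + (v - -4) * -8 = 0
  (v - -4) = -24 / -8 = 3
  v = -4 + (3) = -1

Answer: -1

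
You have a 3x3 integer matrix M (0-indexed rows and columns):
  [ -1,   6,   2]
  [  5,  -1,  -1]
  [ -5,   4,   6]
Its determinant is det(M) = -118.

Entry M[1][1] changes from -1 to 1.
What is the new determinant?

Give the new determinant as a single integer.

Answer: -110

Derivation:
det is linear in row 1: changing M[1][1] by delta changes det by delta * cofactor(1,1).
Cofactor C_11 = (-1)^(1+1) * minor(1,1) = 4
Entry delta = 1 - -1 = 2
Det delta = 2 * 4 = 8
New det = -118 + 8 = -110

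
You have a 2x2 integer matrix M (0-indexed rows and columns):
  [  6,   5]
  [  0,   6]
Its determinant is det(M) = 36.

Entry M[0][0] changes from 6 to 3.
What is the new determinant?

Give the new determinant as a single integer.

det is linear in row 0: changing M[0][0] by delta changes det by delta * cofactor(0,0).
Cofactor C_00 = (-1)^(0+0) * minor(0,0) = 6
Entry delta = 3 - 6 = -3
Det delta = -3 * 6 = -18
New det = 36 + -18 = 18

Answer: 18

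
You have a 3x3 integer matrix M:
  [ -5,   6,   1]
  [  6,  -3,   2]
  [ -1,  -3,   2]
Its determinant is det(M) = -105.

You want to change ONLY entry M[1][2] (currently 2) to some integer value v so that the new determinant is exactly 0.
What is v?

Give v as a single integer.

Answer: -3

Derivation:
det is linear in entry M[1][2]: det = old_det + (v - 2) * C_12
Cofactor C_12 = -21
Want det = 0: -105 + (v - 2) * -21 = 0
  (v - 2) = 105 / -21 = -5
  v = 2 + (-5) = -3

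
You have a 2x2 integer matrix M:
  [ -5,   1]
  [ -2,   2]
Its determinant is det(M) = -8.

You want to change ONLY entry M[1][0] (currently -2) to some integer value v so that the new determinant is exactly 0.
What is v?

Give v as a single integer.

det is linear in entry M[1][0]: det = old_det + (v - -2) * C_10
Cofactor C_10 = -1
Want det = 0: -8 + (v - -2) * -1 = 0
  (v - -2) = 8 / -1 = -8
  v = -2 + (-8) = -10

Answer: -10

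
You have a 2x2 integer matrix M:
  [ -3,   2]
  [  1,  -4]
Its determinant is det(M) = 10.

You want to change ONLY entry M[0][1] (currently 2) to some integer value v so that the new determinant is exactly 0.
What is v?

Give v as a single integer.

det is linear in entry M[0][1]: det = old_det + (v - 2) * C_01
Cofactor C_01 = -1
Want det = 0: 10 + (v - 2) * -1 = 0
  (v - 2) = -10 / -1 = 10
  v = 2 + (10) = 12

Answer: 12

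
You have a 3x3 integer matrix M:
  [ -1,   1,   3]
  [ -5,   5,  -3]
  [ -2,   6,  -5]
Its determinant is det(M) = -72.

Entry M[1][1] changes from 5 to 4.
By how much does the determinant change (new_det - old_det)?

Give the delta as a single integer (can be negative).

Cofactor C_11 = 11
Entry delta = 4 - 5 = -1
Det delta = entry_delta * cofactor = -1 * 11 = -11

Answer: -11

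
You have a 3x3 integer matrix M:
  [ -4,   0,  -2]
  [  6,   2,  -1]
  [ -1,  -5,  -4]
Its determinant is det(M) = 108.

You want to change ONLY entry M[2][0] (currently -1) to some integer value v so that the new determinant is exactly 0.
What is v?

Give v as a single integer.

det is linear in entry M[2][0]: det = old_det + (v - -1) * C_20
Cofactor C_20 = 4
Want det = 0: 108 + (v - -1) * 4 = 0
  (v - -1) = -108 / 4 = -27
  v = -1 + (-27) = -28

Answer: -28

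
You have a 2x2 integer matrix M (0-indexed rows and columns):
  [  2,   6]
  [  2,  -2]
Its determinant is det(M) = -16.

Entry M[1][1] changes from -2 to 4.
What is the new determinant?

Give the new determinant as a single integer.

Answer: -4

Derivation:
det is linear in row 1: changing M[1][1] by delta changes det by delta * cofactor(1,1).
Cofactor C_11 = (-1)^(1+1) * minor(1,1) = 2
Entry delta = 4 - -2 = 6
Det delta = 6 * 2 = 12
New det = -16 + 12 = -4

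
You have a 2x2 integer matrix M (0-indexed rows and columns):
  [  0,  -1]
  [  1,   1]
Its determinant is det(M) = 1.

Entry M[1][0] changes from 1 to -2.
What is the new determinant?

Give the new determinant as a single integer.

Answer: -2

Derivation:
det is linear in row 1: changing M[1][0] by delta changes det by delta * cofactor(1,0).
Cofactor C_10 = (-1)^(1+0) * minor(1,0) = 1
Entry delta = -2 - 1 = -3
Det delta = -3 * 1 = -3
New det = 1 + -3 = -2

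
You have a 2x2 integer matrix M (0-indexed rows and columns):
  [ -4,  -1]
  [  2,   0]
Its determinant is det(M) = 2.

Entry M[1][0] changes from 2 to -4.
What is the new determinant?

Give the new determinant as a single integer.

det is linear in row 1: changing M[1][0] by delta changes det by delta * cofactor(1,0).
Cofactor C_10 = (-1)^(1+0) * minor(1,0) = 1
Entry delta = -4 - 2 = -6
Det delta = -6 * 1 = -6
New det = 2 + -6 = -4

Answer: -4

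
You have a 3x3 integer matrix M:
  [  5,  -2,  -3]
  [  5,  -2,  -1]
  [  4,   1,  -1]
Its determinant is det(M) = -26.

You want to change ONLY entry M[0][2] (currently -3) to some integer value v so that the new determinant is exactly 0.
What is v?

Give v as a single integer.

det is linear in entry M[0][2]: det = old_det + (v - -3) * C_02
Cofactor C_02 = 13
Want det = 0: -26 + (v - -3) * 13 = 0
  (v - -3) = 26 / 13 = 2
  v = -3 + (2) = -1

Answer: -1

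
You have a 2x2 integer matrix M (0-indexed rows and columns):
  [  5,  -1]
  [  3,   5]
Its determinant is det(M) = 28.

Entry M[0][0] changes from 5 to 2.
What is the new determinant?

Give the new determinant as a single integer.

det is linear in row 0: changing M[0][0] by delta changes det by delta * cofactor(0,0).
Cofactor C_00 = (-1)^(0+0) * minor(0,0) = 5
Entry delta = 2 - 5 = -3
Det delta = -3 * 5 = -15
New det = 28 + -15 = 13

Answer: 13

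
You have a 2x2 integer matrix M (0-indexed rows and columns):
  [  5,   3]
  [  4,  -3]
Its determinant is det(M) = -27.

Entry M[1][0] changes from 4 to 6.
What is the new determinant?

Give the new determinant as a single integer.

Answer: -33

Derivation:
det is linear in row 1: changing M[1][0] by delta changes det by delta * cofactor(1,0).
Cofactor C_10 = (-1)^(1+0) * minor(1,0) = -3
Entry delta = 6 - 4 = 2
Det delta = 2 * -3 = -6
New det = -27 + -6 = -33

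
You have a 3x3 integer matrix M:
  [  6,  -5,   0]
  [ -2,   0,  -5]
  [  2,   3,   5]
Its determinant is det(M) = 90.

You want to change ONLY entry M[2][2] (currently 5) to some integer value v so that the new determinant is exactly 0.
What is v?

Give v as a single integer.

Answer: 14

Derivation:
det is linear in entry M[2][2]: det = old_det + (v - 5) * C_22
Cofactor C_22 = -10
Want det = 0: 90 + (v - 5) * -10 = 0
  (v - 5) = -90 / -10 = 9
  v = 5 + (9) = 14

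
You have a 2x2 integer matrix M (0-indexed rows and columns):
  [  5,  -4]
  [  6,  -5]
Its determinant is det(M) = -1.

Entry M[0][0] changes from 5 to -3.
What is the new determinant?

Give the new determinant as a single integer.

Answer: 39

Derivation:
det is linear in row 0: changing M[0][0] by delta changes det by delta * cofactor(0,0).
Cofactor C_00 = (-1)^(0+0) * minor(0,0) = -5
Entry delta = -3 - 5 = -8
Det delta = -8 * -5 = 40
New det = -1 + 40 = 39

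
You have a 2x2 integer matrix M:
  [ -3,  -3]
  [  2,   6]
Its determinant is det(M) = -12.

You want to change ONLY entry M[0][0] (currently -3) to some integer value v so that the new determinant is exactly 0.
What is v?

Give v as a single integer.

Answer: -1

Derivation:
det is linear in entry M[0][0]: det = old_det + (v - -3) * C_00
Cofactor C_00 = 6
Want det = 0: -12 + (v - -3) * 6 = 0
  (v - -3) = 12 / 6 = 2
  v = -3 + (2) = -1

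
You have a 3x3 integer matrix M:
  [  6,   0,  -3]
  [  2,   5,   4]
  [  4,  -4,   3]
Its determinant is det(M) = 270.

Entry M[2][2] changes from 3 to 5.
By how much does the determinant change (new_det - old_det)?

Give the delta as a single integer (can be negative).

Cofactor C_22 = 30
Entry delta = 5 - 3 = 2
Det delta = entry_delta * cofactor = 2 * 30 = 60

Answer: 60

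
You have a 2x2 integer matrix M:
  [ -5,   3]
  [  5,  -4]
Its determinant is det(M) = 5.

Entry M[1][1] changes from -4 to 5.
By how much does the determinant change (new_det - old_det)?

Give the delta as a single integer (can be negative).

Answer: -45

Derivation:
Cofactor C_11 = -5
Entry delta = 5 - -4 = 9
Det delta = entry_delta * cofactor = 9 * -5 = -45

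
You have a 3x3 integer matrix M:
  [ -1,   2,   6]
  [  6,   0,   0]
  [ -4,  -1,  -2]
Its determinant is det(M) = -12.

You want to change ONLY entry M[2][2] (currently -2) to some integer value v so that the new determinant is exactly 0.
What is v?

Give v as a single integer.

Answer: -3

Derivation:
det is linear in entry M[2][2]: det = old_det + (v - -2) * C_22
Cofactor C_22 = -12
Want det = 0: -12 + (v - -2) * -12 = 0
  (v - -2) = 12 / -12 = -1
  v = -2 + (-1) = -3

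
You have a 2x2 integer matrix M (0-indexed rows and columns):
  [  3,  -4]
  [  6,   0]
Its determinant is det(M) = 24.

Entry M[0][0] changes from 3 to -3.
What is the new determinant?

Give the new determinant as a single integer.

Answer: 24

Derivation:
det is linear in row 0: changing M[0][0] by delta changes det by delta * cofactor(0,0).
Cofactor C_00 = (-1)^(0+0) * minor(0,0) = 0
Entry delta = -3 - 3 = -6
Det delta = -6 * 0 = 0
New det = 24 + 0 = 24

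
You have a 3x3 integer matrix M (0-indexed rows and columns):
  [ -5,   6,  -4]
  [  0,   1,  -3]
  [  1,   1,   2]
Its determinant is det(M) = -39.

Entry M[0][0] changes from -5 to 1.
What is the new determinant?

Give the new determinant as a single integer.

det is linear in row 0: changing M[0][0] by delta changes det by delta * cofactor(0,0).
Cofactor C_00 = (-1)^(0+0) * minor(0,0) = 5
Entry delta = 1 - -5 = 6
Det delta = 6 * 5 = 30
New det = -39 + 30 = -9

Answer: -9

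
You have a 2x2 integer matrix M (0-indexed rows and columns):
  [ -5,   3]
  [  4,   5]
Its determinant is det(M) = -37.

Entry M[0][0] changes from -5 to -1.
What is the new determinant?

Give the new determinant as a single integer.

Answer: -17

Derivation:
det is linear in row 0: changing M[0][0] by delta changes det by delta * cofactor(0,0).
Cofactor C_00 = (-1)^(0+0) * minor(0,0) = 5
Entry delta = -1 - -5 = 4
Det delta = 4 * 5 = 20
New det = -37 + 20 = -17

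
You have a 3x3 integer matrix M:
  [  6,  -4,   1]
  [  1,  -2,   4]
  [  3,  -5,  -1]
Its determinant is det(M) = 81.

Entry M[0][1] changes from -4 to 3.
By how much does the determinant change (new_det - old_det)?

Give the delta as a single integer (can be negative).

Cofactor C_01 = 13
Entry delta = 3 - -4 = 7
Det delta = entry_delta * cofactor = 7 * 13 = 91

Answer: 91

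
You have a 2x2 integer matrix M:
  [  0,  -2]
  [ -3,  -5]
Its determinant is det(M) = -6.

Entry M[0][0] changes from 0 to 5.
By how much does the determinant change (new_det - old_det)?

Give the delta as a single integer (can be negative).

Cofactor C_00 = -5
Entry delta = 5 - 0 = 5
Det delta = entry_delta * cofactor = 5 * -5 = -25

Answer: -25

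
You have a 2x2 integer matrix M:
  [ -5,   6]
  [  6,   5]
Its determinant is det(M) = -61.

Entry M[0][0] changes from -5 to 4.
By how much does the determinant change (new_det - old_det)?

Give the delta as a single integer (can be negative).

Answer: 45

Derivation:
Cofactor C_00 = 5
Entry delta = 4 - -5 = 9
Det delta = entry_delta * cofactor = 9 * 5 = 45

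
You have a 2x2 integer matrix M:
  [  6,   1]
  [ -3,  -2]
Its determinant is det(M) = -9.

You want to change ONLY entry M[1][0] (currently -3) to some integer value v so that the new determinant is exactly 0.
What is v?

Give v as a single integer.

Answer: -12

Derivation:
det is linear in entry M[1][0]: det = old_det + (v - -3) * C_10
Cofactor C_10 = -1
Want det = 0: -9 + (v - -3) * -1 = 0
  (v - -3) = 9 / -1 = -9
  v = -3 + (-9) = -12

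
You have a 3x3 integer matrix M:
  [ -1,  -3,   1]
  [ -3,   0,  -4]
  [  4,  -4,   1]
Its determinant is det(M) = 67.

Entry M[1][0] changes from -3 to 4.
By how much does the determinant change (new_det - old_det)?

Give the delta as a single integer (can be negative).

Answer: -7

Derivation:
Cofactor C_10 = -1
Entry delta = 4 - -3 = 7
Det delta = entry_delta * cofactor = 7 * -1 = -7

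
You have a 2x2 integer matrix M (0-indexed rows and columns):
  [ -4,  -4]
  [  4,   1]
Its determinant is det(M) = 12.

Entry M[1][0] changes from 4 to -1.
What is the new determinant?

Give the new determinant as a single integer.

det is linear in row 1: changing M[1][0] by delta changes det by delta * cofactor(1,0).
Cofactor C_10 = (-1)^(1+0) * minor(1,0) = 4
Entry delta = -1 - 4 = -5
Det delta = -5 * 4 = -20
New det = 12 + -20 = -8

Answer: -8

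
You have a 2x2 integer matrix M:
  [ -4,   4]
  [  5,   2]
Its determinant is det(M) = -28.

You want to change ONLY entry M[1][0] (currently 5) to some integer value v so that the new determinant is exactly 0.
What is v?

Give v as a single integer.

Answer: -2

Derivation:
det is linear in entry M[1][0]: det = old_det + (v - 5) * C_10
Cofactor C_10 = -4
Want det = 0: -28 + (v - 5) * -4 = 0
  (v - 5) = 28 / -4 = -7
  v = 5 + (-7) = -2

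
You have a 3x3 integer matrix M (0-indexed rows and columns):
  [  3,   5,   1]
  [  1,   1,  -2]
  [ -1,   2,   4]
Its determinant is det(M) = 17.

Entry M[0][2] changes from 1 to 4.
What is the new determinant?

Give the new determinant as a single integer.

Answer: 26

Derivation:
det is linear in row 0: changing M[0][2] by delta changes det by delta * cofactor(0,2).
Cofactor C_02 = (-1)^(0+2) * minor(0,2) = 3
Entry delta = 4 - 1 = 3
Det delta = 3 * 3 = 9
New det = 17 + 9 = 26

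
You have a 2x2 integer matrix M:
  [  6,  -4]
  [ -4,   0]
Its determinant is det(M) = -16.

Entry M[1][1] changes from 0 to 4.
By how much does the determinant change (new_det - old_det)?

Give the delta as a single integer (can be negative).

Cofactor C_11 = 6
Entry delta = 4 - 0 = 4
Det delta = entry_delta * cofactor = 4 * 6 = 24

Answer: 24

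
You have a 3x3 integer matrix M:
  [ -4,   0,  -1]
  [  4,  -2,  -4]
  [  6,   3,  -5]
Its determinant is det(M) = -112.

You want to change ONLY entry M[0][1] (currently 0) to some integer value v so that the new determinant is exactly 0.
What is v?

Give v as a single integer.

Answer: -28

Derivation:
det is linear in entry M[0][1]: det = old_det + (v - 0) * C_01
Cofactor C_01 = -4
Want det = 0: -112 + (v - 0) * -4 = 0
  (v - 0) = 112 / -4 = -28
  v = 0 + (-28) = -28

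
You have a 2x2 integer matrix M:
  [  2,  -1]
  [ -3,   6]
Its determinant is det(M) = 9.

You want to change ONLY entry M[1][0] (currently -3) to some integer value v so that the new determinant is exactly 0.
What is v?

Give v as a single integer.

Answer: -12

Derivation:
det is linear in entry M[1][0]: det = old_det + (v - -3) * C_10
Cofactor C_10 = 1
Want det = 0: 9 + (v - -3) * 1 = 0
  (v - -3) = -9 / 1 = -9
  v = -3 + (-9) = -12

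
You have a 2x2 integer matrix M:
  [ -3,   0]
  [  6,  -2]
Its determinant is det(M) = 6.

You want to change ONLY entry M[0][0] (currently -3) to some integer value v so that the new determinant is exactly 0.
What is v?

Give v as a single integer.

det is linear in entry M[0][0]: det = old_det + (v - -3) * C_00
Cofactor C_00 = -2
Want det = 0: 6 + (v - -3) * -2 = 0
  (v - -3) = -6 / -2 = 3
  v = -3 + (3) = 0

Answer: 0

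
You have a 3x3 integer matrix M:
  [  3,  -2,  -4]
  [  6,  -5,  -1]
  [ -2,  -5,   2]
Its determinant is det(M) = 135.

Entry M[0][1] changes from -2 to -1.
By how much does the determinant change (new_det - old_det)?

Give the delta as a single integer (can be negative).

Cofactor C_01 = -10
Entry delta = -1 - -2 = 1
Det delta = entry_delta * cofactor = 1 * -10 = -10

Answer: -10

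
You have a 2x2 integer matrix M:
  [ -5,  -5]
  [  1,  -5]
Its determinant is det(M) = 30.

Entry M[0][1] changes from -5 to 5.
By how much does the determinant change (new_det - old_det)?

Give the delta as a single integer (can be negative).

Answer: -10

Derivation:
Cofactor C_01 = -1
Entry delta = 5 - -5 = 10
Det delta = entry_delta * cofactor = 10 * -1 = -10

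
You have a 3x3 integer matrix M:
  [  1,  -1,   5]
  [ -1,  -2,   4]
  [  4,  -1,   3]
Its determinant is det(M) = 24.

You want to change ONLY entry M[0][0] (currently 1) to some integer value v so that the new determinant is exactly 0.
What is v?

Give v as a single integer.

det is linear in entry M[0][0]: det = old_det + (v - 1) * C_00
Cofactor C_00 = -2
Want det = 0: 24 + (v - 1) * -2 = 0
  (v - 1) = -24 / -2 = 12
  v = 1 + (12) = 13

Answer: 13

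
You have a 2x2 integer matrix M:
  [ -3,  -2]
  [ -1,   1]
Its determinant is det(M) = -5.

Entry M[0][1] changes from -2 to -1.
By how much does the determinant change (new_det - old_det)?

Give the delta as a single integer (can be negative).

Cofactor C_01 = 1
Entry delta = -1 - -2 = 1
Det delta = entry_delta * cofactor = 1 * 1 = 1

Answer: 1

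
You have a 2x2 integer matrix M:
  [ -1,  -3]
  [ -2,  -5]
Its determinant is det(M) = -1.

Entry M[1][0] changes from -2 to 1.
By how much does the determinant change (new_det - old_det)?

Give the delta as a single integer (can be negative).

Cofactor C_10 = 3
Entry delta = 1 - -2 = 3
Det delta = entry_delta * cofactor = 3 * 3 = 9

Answer: 9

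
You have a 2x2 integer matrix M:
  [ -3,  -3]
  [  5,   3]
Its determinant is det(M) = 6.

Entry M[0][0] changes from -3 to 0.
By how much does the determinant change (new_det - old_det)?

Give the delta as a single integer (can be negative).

Cofactor C_00 = 3
Entry delta = 0 - -3 = 3
Det delta = entry_delta * cofactor = 3 * 3 = 9

Answer: 9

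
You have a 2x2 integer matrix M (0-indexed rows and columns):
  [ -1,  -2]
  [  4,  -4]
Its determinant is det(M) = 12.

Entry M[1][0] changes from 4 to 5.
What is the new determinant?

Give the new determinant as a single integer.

Answer: 14

Derivation:
det is linear in row 1: changing M[1][0] by delta changes det by delta * cofactor(1,0).
Cofactor C_10 = (-1)^(1+0) * minor(1,0) = 2
Entry delta = 5 - 4 = 1
Det delta = 1 * 2 = 2
New det = 12 + 2 = 14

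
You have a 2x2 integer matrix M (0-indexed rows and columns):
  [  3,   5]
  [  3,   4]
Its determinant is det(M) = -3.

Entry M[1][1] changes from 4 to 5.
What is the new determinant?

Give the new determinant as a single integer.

Answer: 0

Derivation:
det is linear in row 1: changing M[1][1] by delta changes det by delta * cofactor(1,1).
Cofactor C_11 = (-1)^(1+1) * minor(1,1) = 3
Entry delta = 5 - 4 = 1
Det delta = 1 * 3 = 3
New det = -3 + 3 = 0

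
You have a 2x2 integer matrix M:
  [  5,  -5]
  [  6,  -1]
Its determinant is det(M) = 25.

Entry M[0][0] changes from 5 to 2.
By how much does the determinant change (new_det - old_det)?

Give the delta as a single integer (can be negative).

Answer: 3

Derivation:
Cofactor C_00 = -1
Entry delta = 2 - 5 = -3
Det delta = entry_delta * cofactor = -3 * -1 = 3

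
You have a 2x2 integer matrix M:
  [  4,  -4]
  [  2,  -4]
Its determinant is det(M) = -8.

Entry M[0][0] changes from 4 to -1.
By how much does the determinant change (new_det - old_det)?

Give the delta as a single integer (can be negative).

Cofactor C_00 = -4
Entry delta = -1 - 4 = -5
Det delta = entry_delta * cofactor = -5 * -4 = 20

Answer: 20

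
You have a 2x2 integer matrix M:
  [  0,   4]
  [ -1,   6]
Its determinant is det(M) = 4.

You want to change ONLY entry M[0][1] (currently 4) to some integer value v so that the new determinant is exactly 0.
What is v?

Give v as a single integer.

det is linear in entry M[0][1]: det = old_det + (v - 4) * C_01
Cofactor C_01 = 1
Want det = 0: 4 + (v - 4) * 1 = 0
  (v - 4) = -4 / 1 = -4
  v = 4 + (-4) = 0

Answer: 0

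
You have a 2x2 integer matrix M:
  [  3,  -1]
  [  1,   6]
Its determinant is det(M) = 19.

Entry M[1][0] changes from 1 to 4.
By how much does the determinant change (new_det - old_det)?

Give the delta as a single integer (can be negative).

Cofactor C_10 = 1
Entry delta = 4 - 1 = 3
Det delta = entry_delta * cofactor = 3 * 1 = 3

Answer: 3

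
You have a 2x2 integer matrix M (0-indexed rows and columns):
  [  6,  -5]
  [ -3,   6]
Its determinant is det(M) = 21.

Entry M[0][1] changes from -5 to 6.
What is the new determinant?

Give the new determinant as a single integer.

det is linear in row 0: changing M[0][1] by delta changes det by delta * cofactor(0,1).
Cofactor C_01 = (-1)^(0+1) * minor(0,1) = 3
Entry delta = 6 - -5 = 11
Det delta = 11 * 3 = 33
New det = 21 + 33 = 54

Answer: 54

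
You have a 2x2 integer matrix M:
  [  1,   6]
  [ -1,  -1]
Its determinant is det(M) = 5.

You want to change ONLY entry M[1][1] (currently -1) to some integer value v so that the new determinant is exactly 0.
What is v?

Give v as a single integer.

Answer: -6

Derivation:
det is linear in entry M[1][1]: det = old_det + (v - -1) * C_11
Cofactor C_11 = 1
Want det = 0: 5 + (v - -1) * 1 = 0
  (v - -1) = -5 / 1 = -5
  v = -1 + (-5) = -6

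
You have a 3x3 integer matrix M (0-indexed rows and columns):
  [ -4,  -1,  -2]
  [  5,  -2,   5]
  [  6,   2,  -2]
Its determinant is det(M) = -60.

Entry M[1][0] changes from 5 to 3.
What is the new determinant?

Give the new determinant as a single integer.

Answer: -48

Derivation:
det is linear in row 1: changing M[1][0] by delta changes det by delta * cofactor(1,0).
Cofactor C_10 = (-1)^(1+0) * minor(1,0) = -6
Entry delta = 3 - 5 = -2
Det delta = -2 * -6 = 12
New det = -60 + 12 = -48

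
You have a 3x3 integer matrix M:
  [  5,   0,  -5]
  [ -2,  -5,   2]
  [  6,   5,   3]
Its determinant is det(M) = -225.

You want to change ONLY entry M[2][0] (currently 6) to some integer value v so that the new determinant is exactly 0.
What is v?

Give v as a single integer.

Answer: -3

Derivation:
det is linear in entry M[2][0]: det = old_det + (v - 6) * C_20
Cofactor C_20 = -25
Want det = 0: -225 + (v - 6) * -25 = 0
  (v - 6) = 225 / -25 = -9
  v = 6 + (-9) = -3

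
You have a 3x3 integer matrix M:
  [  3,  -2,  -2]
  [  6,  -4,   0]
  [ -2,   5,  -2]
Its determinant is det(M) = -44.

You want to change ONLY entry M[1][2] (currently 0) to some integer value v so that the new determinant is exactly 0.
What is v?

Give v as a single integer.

det is linear in entry M[1][2]: det = old_det + (v - 0) * C_12
Cofactor C_12 = -11
Want det = 0: -44 + (v - 0) * -11 = 0
  (v - 0) = 44 / -11 = -4
  v = 0 + (-4) = -4

Answer: -4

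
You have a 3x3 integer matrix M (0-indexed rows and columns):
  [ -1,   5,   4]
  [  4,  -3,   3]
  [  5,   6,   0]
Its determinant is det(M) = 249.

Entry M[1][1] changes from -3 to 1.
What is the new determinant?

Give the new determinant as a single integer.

det is linear in row 1: changing M[1][1] by delta changes det by delta * cofactor(1,1).
Cofactor C_11 = (-1)^(1+1) * minor(1,1) = -20
Entry delta = 1 - -3 = 4
Det delta = 4 * -20 = -80
New det = 249 + -80 = 169

Answer: 169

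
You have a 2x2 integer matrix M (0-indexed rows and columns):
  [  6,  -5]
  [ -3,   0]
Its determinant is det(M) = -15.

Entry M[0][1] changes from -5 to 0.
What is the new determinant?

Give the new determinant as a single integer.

Answer: 0

Derivation:
det is linear in row 0: changing M[0][1] by delta changes det by delta * cofactor(0,1).
Cofactor C_01 = (-1)^(0+1) * minor(0,1) = 3
Entry delta = 0 - -5 = 5
Det delta = 5 * 3 = 15
New det = -15 + 15 = 0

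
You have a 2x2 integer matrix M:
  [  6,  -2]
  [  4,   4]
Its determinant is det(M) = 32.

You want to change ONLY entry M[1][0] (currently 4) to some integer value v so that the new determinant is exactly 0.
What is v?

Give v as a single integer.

Answer: -12

Derivation:
det is linear in entry M[1][0]: det = old_det + (v - 4) * C_10
Cofactor C_10 = 2
Want det = 0: 32 + (v - 4) * 2 = 0
  (v - 4) = -32 / 2 = -16
  v = 4 + (-16) = -12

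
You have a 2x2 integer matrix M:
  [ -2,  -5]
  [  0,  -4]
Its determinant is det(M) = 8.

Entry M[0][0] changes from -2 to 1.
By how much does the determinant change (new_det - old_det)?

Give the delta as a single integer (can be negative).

Cofactor C_00 = -4
Entry delta = 1 - -2 = 3
Det delta = entry_delta * cofactor = 3 * -4 = -12

Answer: -12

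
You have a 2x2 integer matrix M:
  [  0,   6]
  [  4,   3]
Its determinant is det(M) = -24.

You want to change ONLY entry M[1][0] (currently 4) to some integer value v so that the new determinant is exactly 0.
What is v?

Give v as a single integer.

det is linear in entry M[1][0]: det = old_det + (v - 4) * C_10
Cofactor C_10 = -6
Want det = 0: -24 + (v - 4) * -6 = 0
  (v - 4) = 24 / -6 = -4
  v = 4 + (-4) = 0

Answer: 0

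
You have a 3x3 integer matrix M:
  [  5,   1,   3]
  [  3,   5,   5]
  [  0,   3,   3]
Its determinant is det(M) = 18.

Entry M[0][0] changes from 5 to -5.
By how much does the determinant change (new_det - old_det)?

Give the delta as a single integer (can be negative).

Answer: 0

Derivation:
Cofactor C_00 = 0
Entry delta = -5 - 5 = -10
Det delta = entry_delta * cofactor = -10 * 0 = 0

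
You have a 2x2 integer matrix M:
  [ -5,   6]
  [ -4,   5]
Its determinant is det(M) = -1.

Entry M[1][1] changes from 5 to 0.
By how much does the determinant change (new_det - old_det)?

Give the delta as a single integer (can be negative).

Answer: 25

Derivation:
Cofactor C_11 = -5
Entry delta = 0 - 5 = -5
Det delta = entry_delta * cofactor = -5 * -5 = 25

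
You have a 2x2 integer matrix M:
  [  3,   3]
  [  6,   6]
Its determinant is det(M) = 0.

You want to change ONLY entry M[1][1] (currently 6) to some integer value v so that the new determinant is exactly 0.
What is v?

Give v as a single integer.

det is linear in entry M[1][1]: det = old_det + (v - 6) * C_11
Cofactor C_11 = 3
Want det = 0: 0 + (v - 6) * 3 = 0
  (v - 6) = 0 / 3 = 0
  v = 6 + (0) = 6

Answer: 6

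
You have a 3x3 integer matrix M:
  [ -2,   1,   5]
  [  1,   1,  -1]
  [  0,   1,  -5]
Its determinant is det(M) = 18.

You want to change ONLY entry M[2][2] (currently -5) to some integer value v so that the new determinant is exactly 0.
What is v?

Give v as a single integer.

det is linear in entry M[2][2]: det = old_det + (v - -5) * C_22
Cofactor C_22 = -3
Want det = 0: 18 + (v - -5) * -3 = 0
  (v - -5) = -18 / -3 = 6
  v = -5 + (6) = 1

Answer: 1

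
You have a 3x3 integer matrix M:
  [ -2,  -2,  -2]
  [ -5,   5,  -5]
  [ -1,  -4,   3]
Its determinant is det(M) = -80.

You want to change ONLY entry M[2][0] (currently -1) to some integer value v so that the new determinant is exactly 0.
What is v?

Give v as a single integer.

Answer: 3

Derivation:
det is linear in entry M[2][0]: det = old_det + (v - -1) * C_20
Cofactor C_20 = 20
Want det = 0: -80 + (v - -1) * 20 = 0
  (v - -1) = 80 / 20 = 4
  v = -1 + (4) = 3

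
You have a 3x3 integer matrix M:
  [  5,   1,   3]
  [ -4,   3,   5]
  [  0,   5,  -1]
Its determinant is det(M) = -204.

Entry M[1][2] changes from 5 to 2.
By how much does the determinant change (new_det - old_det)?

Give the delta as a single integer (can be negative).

Cofactor C_12 = -25
Entry delta = 2 - 5 = -3
Det delta = entry_delta * cofactor = -3 * -25 = 75

Answer: 75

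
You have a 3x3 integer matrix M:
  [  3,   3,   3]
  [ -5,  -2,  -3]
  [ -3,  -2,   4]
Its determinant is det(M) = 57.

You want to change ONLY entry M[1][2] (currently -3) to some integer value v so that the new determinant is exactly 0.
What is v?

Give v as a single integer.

Answer: 16

Derivation:
det is linear in entry M[1][2]: det = old_det + (v - -3) * C_12
Cofactor C_12 = -3
Want det = 0: 57 + (v - -3) * -3 = 0
  (v - -3) = -57 / -3 = 19
  v = -3 + (19) = 16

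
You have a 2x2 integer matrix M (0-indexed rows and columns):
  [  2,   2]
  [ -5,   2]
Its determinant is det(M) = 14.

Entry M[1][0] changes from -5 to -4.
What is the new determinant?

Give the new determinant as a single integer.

det is linear in row 1: changing M[1][0] by delta changes det by delta * cofactor(1,0).
Cofactor C_10 = (-1)^(1+0) * minor(1,0) = -2
Entry delta = -4 - -5 = 1
Det delta = 1 * -2 = -2
New det = 14 + -2 = 12

Answer: 12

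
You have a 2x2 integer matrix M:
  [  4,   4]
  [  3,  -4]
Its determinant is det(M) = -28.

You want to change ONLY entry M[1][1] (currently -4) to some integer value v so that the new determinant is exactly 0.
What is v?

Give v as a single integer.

Answer: 3

Derivation:
det is linear in entry M[1][1]: det = old_det + (v - -4) * C_11
Cofactor C_11 = 4
Want det = 0: -28 + (v - -4) * 4 = 0
  (v - -4) = 28 / 4 = 7
  v = -4 + (7) = 3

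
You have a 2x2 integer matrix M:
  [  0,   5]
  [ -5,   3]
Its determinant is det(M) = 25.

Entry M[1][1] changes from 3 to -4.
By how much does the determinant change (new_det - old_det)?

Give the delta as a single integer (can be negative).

Answer: 0

Derivation:
Cofactor C_11 = 0
Entry delta = -4 - 3 = -7
Det delta = entry_delta * cofactor = -7 * 0 = 0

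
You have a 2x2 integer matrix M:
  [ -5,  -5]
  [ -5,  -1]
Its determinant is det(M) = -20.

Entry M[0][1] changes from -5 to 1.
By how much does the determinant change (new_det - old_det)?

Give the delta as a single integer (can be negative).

Answer: 30

Derivation:
Cofactor C_01 = 5
Entry delta = 1 - -5 = 6
Det delta = entry_delta * cofactor = 6 * 5 = 30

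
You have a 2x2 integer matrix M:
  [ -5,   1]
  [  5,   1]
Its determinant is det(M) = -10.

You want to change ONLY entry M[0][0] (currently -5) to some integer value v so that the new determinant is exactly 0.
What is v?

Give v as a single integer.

det is linear in entry M[0][0]: det = old_det + (v - -5) * C_00
Cofactor C_00 = 1
Want det = 0: -10 + (v - -5) * 1 = 0
  (v - -5) = 10 / 1 = 10
  v = -5 + (10) = 5

Answer: 5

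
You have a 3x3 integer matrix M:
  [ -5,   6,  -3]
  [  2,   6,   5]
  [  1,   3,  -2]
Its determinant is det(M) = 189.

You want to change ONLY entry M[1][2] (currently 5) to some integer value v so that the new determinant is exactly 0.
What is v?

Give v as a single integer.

det is linear in entry M[1][2]: det = old_det + (v - 5) * C_12
Cofactor C_12 = 21
Want det = 0: 189 + (v - 5) * 21 = 0
  (v - 5) = -189 / 21 = -9
  v = 5 + (-9) = -4

Answer: -4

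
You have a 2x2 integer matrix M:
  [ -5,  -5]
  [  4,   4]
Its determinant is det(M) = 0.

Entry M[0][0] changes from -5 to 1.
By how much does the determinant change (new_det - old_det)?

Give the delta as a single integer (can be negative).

Answer: 24

Derivation:
Cofactor C_00 = 4
Entry delta = 1 - -5 = 6
Det delta = entry_delta * cofactor = 6 * 4 = 24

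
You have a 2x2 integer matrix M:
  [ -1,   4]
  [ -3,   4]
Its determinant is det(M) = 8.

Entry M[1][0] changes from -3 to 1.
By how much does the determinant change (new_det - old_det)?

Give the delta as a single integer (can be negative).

Answer: -16

Derivation:
Cofactor C_10 = -4
Entry delta = 1 - -3 = 4
Det delta = entry_delta * cofactor = 4 * -4 = -16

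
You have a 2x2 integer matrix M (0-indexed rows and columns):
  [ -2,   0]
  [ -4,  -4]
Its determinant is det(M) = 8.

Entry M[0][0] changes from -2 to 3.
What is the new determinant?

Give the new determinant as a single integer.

det is linear in row 0: changing M[0][0] by delta changes det by delta * cofactor(0,0).
Cofactor C_00 = (-1)^(0+0) * minor(0,0) = -4
Entry delta = 3 - -2 = 5
Det delta = 5 * -4 = -20
New det = 8 + -20 = -12

Answer: -12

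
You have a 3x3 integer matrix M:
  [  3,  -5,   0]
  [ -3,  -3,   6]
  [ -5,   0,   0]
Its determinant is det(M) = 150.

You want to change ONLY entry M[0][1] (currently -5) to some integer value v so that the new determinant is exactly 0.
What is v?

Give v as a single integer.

det is linear in entry M[0][1]: det = old_det + (v - -5) * C_01
Cofactor C_01 = -30
Want det = 0: 150 + (v - -5) * -30 = 0
  (v - -5) = -150 / -30 = 5
  v = -5 + (5) = 0

Answer: 0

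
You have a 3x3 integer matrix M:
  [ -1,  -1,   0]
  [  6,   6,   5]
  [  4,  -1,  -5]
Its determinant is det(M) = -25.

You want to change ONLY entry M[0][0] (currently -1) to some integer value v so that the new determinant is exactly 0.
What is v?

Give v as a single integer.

Answer: -2

Derivation:
det is linear in entry M[0][0]: det = old_det + (v - -1) * C_00
Cofactor C_00 = -25
Want det = 0: -25 + (v - -1) * -25 = 0
  (v - -1) = 25 / -25 = -1
  v = -1 + (-1) = -2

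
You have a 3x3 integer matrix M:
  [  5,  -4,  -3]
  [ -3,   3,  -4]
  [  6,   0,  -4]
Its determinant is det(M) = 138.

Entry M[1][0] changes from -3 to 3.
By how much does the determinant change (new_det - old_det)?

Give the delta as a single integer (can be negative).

Cofactor C_10 = -16
Entry delta = 3 - -3 = 6
Det delta = entry_delta * cofactor = 6 * -16 = -96

Answer: -96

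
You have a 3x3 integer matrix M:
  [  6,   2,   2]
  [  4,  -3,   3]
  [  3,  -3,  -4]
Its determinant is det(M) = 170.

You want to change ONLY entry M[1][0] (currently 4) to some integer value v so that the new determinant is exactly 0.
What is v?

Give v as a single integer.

det is linear in entry M[1][0]: det = old_det + (v - 4) * C_10
Cofactor C_10 = 2
Want det = 0: 170 + (v - 4) * 2 = 0
  (v - 4) = -170 / 2 = -85
  v = 4 + (-85) = -81

Answer: -81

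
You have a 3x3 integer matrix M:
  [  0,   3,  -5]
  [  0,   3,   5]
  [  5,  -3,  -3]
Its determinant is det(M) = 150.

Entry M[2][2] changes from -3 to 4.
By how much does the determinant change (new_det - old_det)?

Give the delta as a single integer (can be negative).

Cofactor C_22 = 0
Entry delta = 4 - -3 = 7
Det delta = entry_delta * cofactor = 7 * 0 = 0

Answer: 0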